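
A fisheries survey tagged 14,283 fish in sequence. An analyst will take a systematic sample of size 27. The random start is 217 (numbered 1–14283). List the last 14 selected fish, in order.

7094, 7623, 8152, 8681, 9210, 9739, 10268, 10797, 11326, 11855, 12384, 12913, 13442, 13971

k = N/n = 14283/27 = 529
14th selection = 217 + 13×529 = 7094
15th: 7094 + 529 = 7623
16th: 7623 + 529 = 8152
17th: 8152 + 529 = 8681
18th: 8681 + 529 = 9210
19th: 9210 + 529 = 9739
20th: 9739 + 529 = 10268
21st: 10268 + 529 = 10797
22nd: 10797 + 529 = 11326
23rd: 11326 + 529 = 11855
24th: 11855 + 529 = 12384
25th: 12384 + 529 = 12913
26th: 12913 + 529 = 13442
27th: 13442 + 529 = 13971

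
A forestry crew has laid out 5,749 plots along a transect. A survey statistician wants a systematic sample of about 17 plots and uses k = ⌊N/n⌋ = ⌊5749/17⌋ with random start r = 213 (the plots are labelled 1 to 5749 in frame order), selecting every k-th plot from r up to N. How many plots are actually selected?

k = ⌊5749/17⌋ = 338
Achieved size = ⌊(5749 − 213)/338⌋ + 1 = ⌊5536/338⌋ + 1 = 16 + 1 = 17
(last selection: 213 + 16×338 = 5621 ≤ 5749; next would be 5959 > 5749)

17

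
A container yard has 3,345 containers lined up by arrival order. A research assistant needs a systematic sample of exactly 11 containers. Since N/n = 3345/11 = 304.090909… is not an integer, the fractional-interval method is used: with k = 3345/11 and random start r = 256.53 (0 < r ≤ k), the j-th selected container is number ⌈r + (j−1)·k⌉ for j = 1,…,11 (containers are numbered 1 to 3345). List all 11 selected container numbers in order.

257, 561, 865, 1169, 1473, 1777, 2082, 2386, 2690, 2994, 3298

j=1: r + 0k = 256.53 → ⌈·⌉ = 257
j=2: r + 1k = 560.620909… → ⌈·⌉ = 561
j=3: r + 2k = 864.711818… → ⌈·⌉ = 865
j=4: r + 3k = 1168.802727… → ⌈·⌉ = 1169
j=5: r + 4k = 1472.893636… → ⌈·⌉ = 1473
j=6: r + 5k = 1776.984545… → ⌈·⌉ = 1777
j=7: r + 6k = 2081.075454… → ⌈·⌉ = 2082
j=8: r + 7k = 2385.166363… → ⌈·⌉ = 2386
j=9: r + 8k = 2689.257272… → ⌈·⌉ = 2690
j=10: r + 9k = 2993.348181… → ⌈·⌉ = 2994
j=11: r + 10k = 3297.439090… → ⌈·⌉ = 3298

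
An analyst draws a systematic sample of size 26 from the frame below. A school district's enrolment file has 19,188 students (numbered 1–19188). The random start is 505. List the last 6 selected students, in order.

15265, 16003, 16741, 17479, 18217, 18955

k = N/n = 19188/26 = 738
21st selection = 505 + 20×738 = 15265
22nd: 15265 + 738 = 16003
23rd: 16003 + 738 = 16741
24th: 16741 + 738 = 17479
25th: 17479 + 738 = 18217
26th: 18217 + 738 = 18955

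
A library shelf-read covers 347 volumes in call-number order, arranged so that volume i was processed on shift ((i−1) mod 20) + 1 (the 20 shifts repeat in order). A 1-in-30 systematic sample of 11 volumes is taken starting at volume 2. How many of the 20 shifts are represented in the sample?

2

Consecutive selections differ by k = 30, so their shift numbers differ by 30 mod 20 = 10.
gcd(30, 20) = 10, so the sample visits 20/10 = 2 distinct residues mod 20.
Start 2 is shift 2; the shifts hit are 2, 12.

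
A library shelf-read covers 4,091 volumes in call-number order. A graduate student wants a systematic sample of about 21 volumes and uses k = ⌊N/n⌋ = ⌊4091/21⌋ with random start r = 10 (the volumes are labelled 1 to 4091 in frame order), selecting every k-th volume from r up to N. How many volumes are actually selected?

k = ⌊4091/21⌋ = 194
Achieved size = ⌊(4091 − 10)/194⌋ + 1 = ⌊4081/194⌋ + 1 = 21 + 1 = 22
(last selection: 10 + 21×194 = 4084 ≤ 4091; next would be 4278 > 4091)

22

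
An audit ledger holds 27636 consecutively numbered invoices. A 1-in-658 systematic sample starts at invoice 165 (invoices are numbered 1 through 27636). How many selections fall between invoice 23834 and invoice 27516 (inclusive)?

k = 658
First selection ≥ 23834: 165 + ⌈(23834−165)/658⌉·658 = 165 + 36×658 = 23853
Last selection ≤ 27516: 165 + ⌊(27516−165)/658⌋·658 = 165 + 41×658 = 27143
Count = 41 − 36 + 1 = 6

6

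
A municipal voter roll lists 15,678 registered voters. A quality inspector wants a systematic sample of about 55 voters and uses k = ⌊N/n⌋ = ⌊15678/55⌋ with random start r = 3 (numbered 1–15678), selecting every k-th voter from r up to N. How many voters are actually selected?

56

k = ⌊15678/55⌋ = 285
Achieved size = ⌊(15678 − 3)/285⌋ + 1 = ⌊15675/285⌋ + 1 = 55 + 1 = 56
(last selection: 3 + 55×285 = 15678 ≤ 15678; next would be 15963 > 15678)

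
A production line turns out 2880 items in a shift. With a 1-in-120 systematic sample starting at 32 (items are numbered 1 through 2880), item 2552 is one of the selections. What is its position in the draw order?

22

k = 120
position = (2552 − 32)/120 + 1 = 2520/120 + 1 = 21 + 1 = 22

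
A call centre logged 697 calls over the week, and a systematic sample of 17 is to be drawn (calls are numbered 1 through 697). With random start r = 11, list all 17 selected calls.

11, 52, 93, 134, 175, 216, 257, 298, 339, 380, 421, 462, 503, 544, 585, 626, 667

k = N/n = 697/17 = 41
call 1: 11
call 2: 11 + 41 = 52
call 3: 52 + 41 = 93
call 4: 93 + 41 = 134
call 5: 134 + 41 = 175
call 6: 175 + 41 = 216
call 7: 216 + 41 = 257
call 8: 257 + 41 = 298
call 9: 298 + 41 = 339
call 10: 339 + 41 = 380
call 11: 380 + 41 = 421
call 12: 421 + 41 = 462
call 13: 462 + 41 = 503
call 14: 503 + 41 = 544
call 15: 544 + 41 = 585
call 16: 585 + 41 = 626
call 17: 626 + 41 = 667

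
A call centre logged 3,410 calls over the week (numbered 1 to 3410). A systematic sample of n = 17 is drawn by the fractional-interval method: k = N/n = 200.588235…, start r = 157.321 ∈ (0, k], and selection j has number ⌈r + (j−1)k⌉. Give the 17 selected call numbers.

j=1: r + 0k = 157.321 → ⌈·⌉ = 158
j=2: r + 1k = 357.909235… → ⌈·⌉ = 358
j=3: r + 2k = 558.497470… → ⌈·⌉ = 559
j=4: r + 3k = 759.085705… → ⌈·⌉ = 760
j=5: r + 4k = 959.673941… → ⌈·⌉ = 960
j=6: r + 5k = 1160.262176… → ⌈·⌉ = 1161
j=7: r + 6k = 1360.850411… → ⌈·⌉ = 1361
j=8: r + 7k = 1561.438647… → ⌈·⌉ = 1562
j=9: r + 8k = 1762.026882… → ⌈·⌉ = 1763
j=10: r + 9k = 1962.615117… → ⌈·⌉ = 1963
j=11: r + 10k = 2163.203352… → ⌈·⌉ = 2164
j=12: r + 11k = 2363.791588… → ⌈·⌉ = 2364
j=13: r + 12k = 2564.379823… → ⌈·⌉ = 2565
j=14: r + 13k = 2764.968058… → ⌈·⌉ = 2765
j=15: r + 14k = 2965.556294… → ⌈·⌉ = 2966
j=16: r + 15k = 3166.144529… → ⌈·⌉ = 3167
j=17: r + 16k = 3366.732764… → ⌈·⌉ = 3367

158, 358, 559, 760, 960, 1161, 1361, 1562, 1763, 1963, 2164, 2364, 2565, 2765, 2966, 3167, 3367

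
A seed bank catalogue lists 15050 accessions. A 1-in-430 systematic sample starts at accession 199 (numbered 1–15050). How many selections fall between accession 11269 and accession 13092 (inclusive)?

k = 430
First selection ≥ 11269: 199 + ⌈(11269−199)/430⌉·430 = 199 + 26×430 = 11379
Last selection ≤ 13092: 199 + ⌊(13092−199)/430⌋·430 = 199 + 29×430 = 12669
Count = 29 − 26 + 1 = 4

4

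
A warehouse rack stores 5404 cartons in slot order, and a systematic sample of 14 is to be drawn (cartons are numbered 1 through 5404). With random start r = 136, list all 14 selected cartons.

k = N/n = 5404/14 = 386
carton 1: 136
carton 2: 136 + 386 = 522
carton 3: 522 + 386 = 908
carton 4: 908 + 386 = 1294
carton 5: 1294 + 386 = 1680
carton 6: 1680 + 386 = 2066
carton 7: 2066 + 386 = 2452
carton 8: 2452 + 386 = 2838
carton 9: 2838 + 386 = 3224
carton 10: 3224 + 386 = 3610
carton 11: 3610 + 386 = 3996
carton 12: 3996 + 386 = 4382
carton 13: 4382 + 386 = 4768
carton 14: 4768 + 386 = 5154

136, 522, 908, 1294, 1680, 2066, 2452, 2838, 3224, 3610, 3996, 4382, 4768, 5154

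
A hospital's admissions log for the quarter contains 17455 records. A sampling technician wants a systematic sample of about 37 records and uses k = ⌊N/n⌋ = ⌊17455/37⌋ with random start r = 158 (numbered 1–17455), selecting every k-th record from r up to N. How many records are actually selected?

k = ⌊17455/37⌋ = 471
Achieved size = ⌊(17455 − 158)/471⌋ + 1 = ⌊17297/471⌋ + 1 = 36 + 1 = 37
(last selection: 158 + 36×471 = 17114 ≤ 17455; next would be 17585 > 17455)

37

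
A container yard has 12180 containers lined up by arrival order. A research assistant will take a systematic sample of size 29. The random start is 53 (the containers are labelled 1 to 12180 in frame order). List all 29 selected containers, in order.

k = N/n = 12180/29 = 420
container 1: 53
container 2: 53 + 420 = 473
container 3: 473 + 420 = 893
container 4: 893 + 420 = 1313
container 5: 1313 + 420 = 1733
container 6: 1733 + 420 = 2153
container 7: 2153 + 420 = 2573
container 8: 2573 + 420 = 2993
container 9: 2993 + 420 = 3413
container 10: 3413 + 420 = 3833
container 11: 3833 + 420 = 4253
container 12: 4253 + 420 = 4673
container 13: 4673 + 420 = 5093
container 14: 5093 + 420 = 5513
container 15: 5513 + 420 = 5933
container 16: 5933 + 420 = 6353
container 17: 6353 + 420 = 6773
container 18: 6773 + 420 = 7193
container 19: 7193 + 420 = 7613
container 20: 7613 + 420 = 8033
container 21: 8033 + 420 = 8453
container 22: 8453 + 420 = 8873
container 23: 8873 + 420 = 9293
container 24: 9293 + 420 = 9713
container 25: 9713 + 420 = 10133
container 26: 10133 + 420 = 10553
container 27: 10553 + 420 = 10973
container 28: 10973 + 420 = 11393
container 29: 11393 + 420 = 11813

53, 473, 893, 1313, 1733, 2153, 2573, 2993, 3413, 3833, 4253, 4673, 5093, 5513, 5933, 6353, 6773, 7193, 7613, 8033, 8453, 8873, 9293, 9713, 10133, 10553, 10973, 11393, 11813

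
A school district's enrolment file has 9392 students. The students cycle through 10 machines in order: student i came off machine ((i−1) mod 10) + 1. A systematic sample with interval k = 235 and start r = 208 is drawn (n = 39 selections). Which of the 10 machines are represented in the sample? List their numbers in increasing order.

Consecutive selections differ by k = 235, so their machine numbers differ by 235 mod 10 = 5.
gcd(235, 10) = 5, so the sample visits 10/5 = 2 distinct residues mod 10.
Start 208 is machine 8; the machines hit are 3, 8.

3, 8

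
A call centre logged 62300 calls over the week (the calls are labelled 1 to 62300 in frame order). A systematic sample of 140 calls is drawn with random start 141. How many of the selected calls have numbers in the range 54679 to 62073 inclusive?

k = 62300/140 = 445
First selection ≥ 54679: 141 + ⌈(54679−141)/445⌉·445 = 141 + 123×445 = 54876
Last selection ≤ 62073: 141 + ⌊(62073−141)/445⌋·445 = 141 + 139×445 = 61996
Count = 139 − 123 + 1 = 17

17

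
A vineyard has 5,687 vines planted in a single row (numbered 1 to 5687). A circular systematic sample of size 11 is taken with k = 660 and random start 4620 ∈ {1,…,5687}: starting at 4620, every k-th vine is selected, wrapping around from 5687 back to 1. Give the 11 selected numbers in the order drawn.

4620, 5280, 253, 913, 1573, 2233, 2893, 3553, 4213, 4873, 5533

Selection 1: 4620
Selection 2: 4620 + 660 = 5280
Selection 3: 5280 + 660 = 5940 → 5940 − 5687 = 253
Selection 4: 253 + 660 = 913
Selection 5: 913 + 660 = 1573
Selection 6: 1573 + 660 = 2233
Selection 7: 2233 + 660 = 2893
Selection 8: 2893 + 660 = 3553
Selection 9: 3553 + 660 = 4213
Selection 10: 4213 + 660 = 4873
Selection 11: 4873 + 660 = 5533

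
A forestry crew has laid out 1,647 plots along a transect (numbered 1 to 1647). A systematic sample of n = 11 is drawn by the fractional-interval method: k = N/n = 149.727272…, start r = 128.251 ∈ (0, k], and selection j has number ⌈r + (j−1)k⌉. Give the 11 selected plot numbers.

j=1: r + 0k = 128.251 → ⌈·⌉ = 129
j=2: r + 1k = 277.978272… → ⌈·⌉ = 278
j=3: r + 2k = 427.705545… → ⌈·⌉ = 428
j=4: r + 3k = 577.432818… → ⌈·⌉ = 578
j=5: r + 4k = 727.160090… → ⌈·⌉ = 728
j=6: r + 5k = 876.887363… → ⌈·⌉ = 877
j=7: r + 6k = 1026.614636… → ⌈·⌉ = 1027
j=8: r + 7k = 1176.341909… → ⌈·⌉ = 1177
j=9: r + 8k = 1326.069181… → ⌈·⌉ = 1327
j=10: r + 9k = 1475.796454… → ⌈·⌉ = 1476
j=11: r + 10k = 1625.523727… → ⌈·⌉ = 1626

129, 278, 428, 578, 728, 877, 1027, 1177, 1327, 1476, 1626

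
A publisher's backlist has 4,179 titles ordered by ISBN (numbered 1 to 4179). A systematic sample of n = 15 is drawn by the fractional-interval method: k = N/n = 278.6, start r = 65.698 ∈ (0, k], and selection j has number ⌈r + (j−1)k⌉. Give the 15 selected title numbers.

66, 345, 623, 902, 1181, 1459, 1738, 2016, 2295, 2574, 2852, 3131, 3409, 3688, 3967

j=1: r + 0k = 65.698 → ⌈·⌉ = 66
j=2: r + 1k = 344.298 → ⌈·⌉ = 345
j=3: r + 2k = 622.898 → ⌈·⌉ = 623
j=4: r + 3k = 901.498 → ⌈·⌉ = 902
j=5: r + 4k = 1180.098 → ⌈·⌉ = 1181
j=6: r + 5k = 1458.698 → ⌈·⌉ = 1459
j=7: r + 6k = 1737.298 → ⌈·⌉ = 1738
j=8: r + 7k = 2015.898 → ⌈·⌉ = 2016
j=9: r + 8k = 2294.498 → ⌈·⌉ = 2295
j=10: r + 9k = 2573.098 → ⌈·⌉ = 2574
j=11: r + 10k = 2851.698 → ⌈·⌉ = 2852
j=12: r + 11k = 3130.298 → ⌈·⌉ = 3131
j=13: r + 12k = 3408.898 → ⌈·⌉ = 3409
j=14: r + 13k = 3687.498 → ⌈·⌉ = 3688
j=15: r + 14k = 3966.098 → ⌈·⌉ = 3967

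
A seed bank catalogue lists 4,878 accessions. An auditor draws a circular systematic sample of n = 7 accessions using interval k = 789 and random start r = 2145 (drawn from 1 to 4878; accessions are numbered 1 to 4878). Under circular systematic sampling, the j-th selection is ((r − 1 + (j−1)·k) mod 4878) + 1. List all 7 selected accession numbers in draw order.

2145, 2934, 3723, 4512, 423, 1212, 2001

Selection 1: 2145
Selection 2: 2145 + 789 = 2934
Selection 3: 2934 + 789 = 3723
Selection 4: 3723 + 789 = 4512
Selection 5: 4512 + 789 = 5301 → 5301 − 4878 = 423
Selection 6: 423 + 789 = 1212
Selection 7: 1212 + 789 = 2001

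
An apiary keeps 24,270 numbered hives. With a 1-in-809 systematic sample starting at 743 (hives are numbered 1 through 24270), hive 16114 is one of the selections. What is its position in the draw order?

k = 809
position = (16114 − 743)/809 + 1 = 15371/809 + 1 = 19 + 1 = 20

20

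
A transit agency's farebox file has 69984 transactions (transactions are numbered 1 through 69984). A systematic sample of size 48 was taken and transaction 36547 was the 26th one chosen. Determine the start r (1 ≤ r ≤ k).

k = 69984/48 = 1458
r = 36547 − (26−1)×1458 = 36547 − 36450 = 97

97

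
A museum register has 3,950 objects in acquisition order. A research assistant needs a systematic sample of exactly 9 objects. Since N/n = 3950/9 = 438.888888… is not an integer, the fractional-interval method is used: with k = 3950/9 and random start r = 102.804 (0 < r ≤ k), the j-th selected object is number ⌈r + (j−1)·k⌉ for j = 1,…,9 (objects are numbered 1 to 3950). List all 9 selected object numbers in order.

103, 542, 981, 1420, 1859, 2298, 2737, 3176, 3614

j=1: r + 0k = 102.804 → ⌈·⌉ = 103
j=2: r + 1k = 541.692888… → ⌈·⌉ = 542
j=3: r + 2k = 980.581777… → ⌈·⌉ = 981
j=4: r + 3k = 1419.470666… → ⌈·⌉ = 1420
j=5: r + 4k = 1858.359555… → ⌈·⌉ = 1859
j=6: r + 5k = 2297.248444… → ⌈·⌉ = 2298
j=7: r + 6k = 2736.137333… → ⌈·⌉ = 2737
j=8: r + 7k = 3175.026222… → ⌈·⌉ = 3176
j=9: r + 8k = 3613.915111… → ⌈·⌉ = 3614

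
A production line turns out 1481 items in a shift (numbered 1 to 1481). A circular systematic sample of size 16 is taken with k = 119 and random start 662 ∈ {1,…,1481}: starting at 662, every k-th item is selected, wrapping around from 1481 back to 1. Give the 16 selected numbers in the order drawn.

Selection 1: 662
Selection 2: 662 + 119 = 781
Selection 3: 781 + 119 = 900
Selection 4: 900 + 119 = 1019
Selection 5: 1019 + 119 = 1138
Selection 6: 1138 + 119 = 1257
Selection 7: 1257 + 119 = 1376
Selection 8: 1376 + 119 = 1495 → 1495 − 1481 = 14
Selection 9: 14 + 119 = 133
Selection 10: 133 + 119 = 252
Selection 11: 252 + 119 = 371
Selection 12: 371 + 119 = 490
Selection 13: 490 + 119 = 609
Selection 14: 609 + 119 = 728
Selection 15: 728 + 119 = 847
Selection 16: 847 + 119 = 966

662, 781, 900, 1019, 1138, 1257, 1376, 14, 133, 252, 371, 490, 609, 728, 847, 966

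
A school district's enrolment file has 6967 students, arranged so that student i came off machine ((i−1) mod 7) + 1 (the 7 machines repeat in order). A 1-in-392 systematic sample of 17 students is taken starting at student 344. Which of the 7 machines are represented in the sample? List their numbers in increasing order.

Consecutive selections differ by k = 392, so their machine numbers differ by 392 mod 7 = 0.
gcd(392, 7) = 7, so the sample visits 7/7 = 1 distinct residues mod 7.
Start 344 is machine 1; the machines hit are 1.

1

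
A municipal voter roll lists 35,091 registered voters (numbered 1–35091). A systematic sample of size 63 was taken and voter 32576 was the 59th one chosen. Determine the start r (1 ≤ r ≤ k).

k = 35091/63 = 557
r = 32576 − (59−1)×557 = 32576 − 32306 = 270

270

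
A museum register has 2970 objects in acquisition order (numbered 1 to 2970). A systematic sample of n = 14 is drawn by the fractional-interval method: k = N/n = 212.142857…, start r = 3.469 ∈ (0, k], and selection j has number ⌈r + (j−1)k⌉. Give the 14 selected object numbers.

4, 216, 428, 640, 853, 1065, 1277, 1489, 1701, 1913, 2125, 2338, 2550, 2762

j=1: r + 0k = 3.469 → ⌈·⌉ = 4
j=2: r + 1k = 215.611857… → ⌈·⌉ = 216
j=3: r + 2k = 427.754714… → ⌈·⌉ = 428
j=4: r + 3k = 639.897571… → ⌈·⌉ = 640
j=5: r + 4k = 852.040428… → ⌈·⌉ = 853
j=6: r + 5k = 1064.183285… → ⌈·⌉ = 1065
j=7: r + 6k = 1276.326142… → ⌈·⌉ = 1277
j=8: r + 7k = 1488.469 → ⌈·⌉ = 1489
j=9: r + 8k = 1700.611857… → ⌈·⌉ = 1701
j=10: r + 9k = 1912.754714… → ⌈·⌉ = 1913
j=11: r + 10k = 2124.897571… → ⌈·⌉ = 2125
j=12: r + 11k = 2337.040428… → ⌈·⌉ = 2338
j=13: r + 12k = 2549.183285… → ⌈·⌉ = 2550
j=14: r + 13k = 2761.326142… → ⌈·⌉ = 2762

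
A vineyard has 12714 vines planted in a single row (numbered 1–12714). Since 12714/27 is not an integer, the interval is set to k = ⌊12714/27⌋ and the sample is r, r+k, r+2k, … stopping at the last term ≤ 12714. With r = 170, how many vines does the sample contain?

27

k = ⌊12714/27⌋ = 470
Achieved size = ⌊(12714 − 170)/470⌋ + 1 = ⌊12544/470⌋ + 1 = 26 + 1 = 27
(last selection: 170 + 26×470 = 12390 ≤ 12714; next would be 12860 > 12714)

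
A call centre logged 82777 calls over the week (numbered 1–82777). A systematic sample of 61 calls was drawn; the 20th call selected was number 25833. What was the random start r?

k = 82777/61 = 1357
r = 25833 − (20−1)×1357 = 25833 − 25783 = 50

50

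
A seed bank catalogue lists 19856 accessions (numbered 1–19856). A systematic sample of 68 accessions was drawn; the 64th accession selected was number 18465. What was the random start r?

69

k = 19856/68 = 292
r = 18465 − (64−1)×292 = 18465 − 18396 = 69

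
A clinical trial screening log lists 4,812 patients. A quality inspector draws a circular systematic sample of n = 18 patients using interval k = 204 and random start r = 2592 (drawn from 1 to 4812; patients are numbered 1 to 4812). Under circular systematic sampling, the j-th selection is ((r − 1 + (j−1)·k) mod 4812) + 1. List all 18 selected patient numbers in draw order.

Selection 1: 2592
Selection 2: 2592 + 204 = 2796
Selection 3: 2796 + 204 = 3000
Selection 4: 3000 + 204 = 3204
Selection 5: 3204 + 204 = 3408
Selection 6: 3408 + 204 = 3612
Selection 7: 3612 + 204 = 3816
Selection 8: 3816 + 204 = 4020
Selection 9: 4020 + 204 = 4224
Selection 10: 4224 + 204 = 4428
Selection 11: 4428 + 204 = 4632
Selection 12: 4632 + 204 = 4836 → 4836 − 4812 = 24
Selection 13: 24 + 204 = 228
Selection 14: 228 + 204 = 432
Selection 15: 432 + 204 = 636
Selection 16: 636 + 204 = 840
Selection 17: 840 + 204 = 1044
Selection 18: 1044 + 204 = 1248

2592, 2796, 3000, 3204, 3408, 3612, 3816, 4020, 4224, 4428, 4632, 24, 228, 432, 636, 840, 1044, 1248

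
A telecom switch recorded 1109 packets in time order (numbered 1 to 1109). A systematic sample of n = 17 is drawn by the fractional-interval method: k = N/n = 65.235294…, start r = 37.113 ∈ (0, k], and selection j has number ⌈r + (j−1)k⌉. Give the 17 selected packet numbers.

j=1: r + 0k = 37.113 → ⌈·⌉ = 38
j=2: r + 1k = 102.348294… → ⌈·⌉ = 103
j=3: r + 2k = 167.583588… → ⌈·⌉ = 168
j=4: r + 3k = 232.818882… → ⌈·⌉ = 233
j=5: r + 4k = 298.054176… → ⌈·⌉ = 299
j=6: r + 5k = 363.289470… → ⌈·⌉ = 364
j=7: r + 6k = 428.524764… → ⌈·⌉ = 429
j=8: r + 7k = 493.760058… → ⌈·⌉ = 494
j=9: r + 8k = 558.995352… → ⌈·⌉ = 559
j=10: r + 9k = 624.230647… → ⌈·⌉ = 625
j=11: r + 10k = 689.465941… → ⌈·⌉ = 690
j=12: r + 11k = 754.701235… → ⌈·⌉ = 755
j=13: r + 12k = 819.936529… → ⌈·⌉ = 820
j=14: r + 13k = 885.171823… → ⌈·⌉ = 886
j=15: r + 14k = 950.407117… → ⌈·⌉ = 951
j=16: r + 15k = 1015.642411… → ⌈·⌉ = 1016
j=17: r + 16k = 1080.877705… → ⌈·⌉ = 1081

38, 103, 168, 233, 299, 364, 429, 494, 559, 625, 690, 755, 820, 886, 951, 1016, 1081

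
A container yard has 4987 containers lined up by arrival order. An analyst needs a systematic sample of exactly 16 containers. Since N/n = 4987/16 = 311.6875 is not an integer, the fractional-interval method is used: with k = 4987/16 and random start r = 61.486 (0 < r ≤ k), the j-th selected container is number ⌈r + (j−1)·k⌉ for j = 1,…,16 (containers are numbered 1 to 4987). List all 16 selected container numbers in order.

j=1: r + 0k = 61.486 → ⌈·⌉ = 62
j=2: r + 1k = 373.1735 → ⌈·⌉ = 374
j=3: r + 2k = 684.861 → ⌈·⌉ = 685
j=4: r + 3k = 996.5485 → ⌈·⌉ = 997
j=5: r + 4k = 1308.236 → ⌈·⌉ = 1309
j=6: r + 5k = 1619.9235 → ⌈·⌉ = 1620
j=7: r + 6k = 1931.611 → ⌈·⌉ = 1932
j=8: r + 7k = 2243.2985 → ⌈·⌉ = 2244
j=9: r + 8k = 2554.986 → ⌈·⌉ = 2555
j=10: r + 9k = 2866.6735 → ⌈·⌉ = 2867
j=11: r + 10k = 3178.361 → ⌈·⌉ = 3179
j=12: r + 11k = 3490.0485 → ⌈·⌉ = 3491
j=13: r + 12k = 3801.736 → ⌈·⌉ = 3802
j=14: r + 13k = 4113.4235 → ⌈·⌉ = 4114
j=15: r + 14k = 4425.111 → ⌈·⌉ = 4426
j=16: r + 15k = 4736.7985 → ⌈·⌉ = 4737

62, 374, 685, 997, 1309, 1620, 1932, 2244, 2555, 2867, 3179, 3491, 3802, 4114, 4426, 4737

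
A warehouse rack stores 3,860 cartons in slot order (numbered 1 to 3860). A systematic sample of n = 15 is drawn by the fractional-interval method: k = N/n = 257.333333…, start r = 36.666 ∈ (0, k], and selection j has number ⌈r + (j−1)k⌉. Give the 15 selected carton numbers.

j=1: r + 0k = 36.666 → ⌈·⌉ = 37
j=2: r + 1k = 293.999333… → ⌈·⌉ = 294
j=3: r + 2k = 551.332666… → ⌈·⌉ = 552
j=4: r + 3k = 808.666 → ⌈·⌉ = 809
j=5: r + 4k = 1065.999333… → ⌈·⌉ = 1066
j=6: r + 5k = 1323.332666… → ⌈·⌉ = 1324
j=7: r + 6k = 1580.666 → ⌈·⌉ = 1581
j=8: r + 7k = 1837.999333… → ⌈·⌉ = 1838
j=9: r + 8k = 2095.332666… → ⌈·⌉ = 2096
j=10: r + 9k = 2352.666 → ⌈·⌉ = 2353
j=11: r + 10k = 2609.999333… → ⌈·⌉ = 2610
j=12: r + 11k = 2867.332666… → ⌈·⌉ = 2868
j=13: r + 12k = 3124.666 → ⌈·⌉ = 3125
j=14: r + 13k = 3381.999333… → ⌈·⌉ = 3382
j=15: r + 14k = 3639.332666… → ⌈·⌉ = 3640

37, 294, 552, 809, 1066, 1324, 1581, 1838, 2096, 2353, 2610, 2868, 3125, 3382, 3640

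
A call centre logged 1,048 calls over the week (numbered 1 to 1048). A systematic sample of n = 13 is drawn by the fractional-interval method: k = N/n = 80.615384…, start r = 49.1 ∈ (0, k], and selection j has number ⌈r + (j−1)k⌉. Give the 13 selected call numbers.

j=1: r + 0k = 49.1 → ⌈·⌉ = 50
j=2: r + 1k = 129.715384… → ⌈·⌉ = 130
j=3: r + 2k = 210.330769… → ⌈·⌉ = 211
j=4: r + 3k = 290.946153… → ⌈·⌉ = 291
j=5: r + 4k = 371.561538… → ⌈·⌉ = 372
j=6: r + 5k = 452.176923… → ⌈·⌉ = 453
j=7: r + 6k = 532.792307… → ⌈·⌉ = 533
j=8: r + 7k = 613.407692… → ⌈·⌉ = 614
j=9: r + 8k = 694.023076… → ⌈·⌉ = 695
j=10: r + 9k = 774.638461… → ⌈·⌉ = 775
j=11: r + 10k = 855.253846… → ⌈·⌉ = 856
j=12: r + 11k = 935.869230… → ⌈·⌉ = 936
j=13: r + 12k = 1016.484615… → ⌈·⌉ = 1017

50, 130, 211, 291, 372, 453, 533, 614, 695, 775, 856, 936, 1017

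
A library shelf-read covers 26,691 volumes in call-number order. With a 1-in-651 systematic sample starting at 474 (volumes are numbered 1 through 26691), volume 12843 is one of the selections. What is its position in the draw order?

k = 651
position = (12843 − 474)/651 + 1 = 12369/651 + 1 = 19 + 1 = 20

20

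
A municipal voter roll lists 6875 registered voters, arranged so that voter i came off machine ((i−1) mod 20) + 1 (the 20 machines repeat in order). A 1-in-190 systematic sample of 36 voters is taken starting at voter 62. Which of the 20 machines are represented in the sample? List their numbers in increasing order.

2, 12

Consecutive selections differ by k = 190, so their machine numbers differ by 190 mod 20 = 10.
gcd(190, 20) = 10, so the sample visits 20/10 = 2 distinct residues mod 20.
Start 62 is machine 2; the machines hit are 2, 12.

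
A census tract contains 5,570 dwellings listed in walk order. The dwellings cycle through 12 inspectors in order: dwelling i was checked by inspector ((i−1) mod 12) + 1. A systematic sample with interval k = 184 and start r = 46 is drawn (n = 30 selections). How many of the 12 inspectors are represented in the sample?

Consecutive selections differ by k = 184, so their inspector numbers differ by 184 mod 12 = 4.
gcd(184, 12) = 4, so the sample visits 12/4 = 3 distinct residues mod 12.
Start 46 is inspector 10; the inspectors hit are 2, 6, 10.

3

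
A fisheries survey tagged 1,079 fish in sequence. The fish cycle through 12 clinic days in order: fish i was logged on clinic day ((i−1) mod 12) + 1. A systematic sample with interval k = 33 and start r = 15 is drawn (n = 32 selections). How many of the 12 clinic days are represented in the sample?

Consecutive selections differ by k = 33, so their clinic day numbers differ by 33 mod 12 = 9.
gcd(33, 12) = 3, so the sample visits 12/3 = 4 distinct residues mod 12.
Start 15 is clinic day 3; the clinic days hit are 3, 6, 9, 12.

4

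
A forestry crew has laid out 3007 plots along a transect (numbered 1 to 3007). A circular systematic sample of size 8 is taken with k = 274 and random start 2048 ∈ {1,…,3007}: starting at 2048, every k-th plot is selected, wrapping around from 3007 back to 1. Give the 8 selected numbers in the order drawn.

2048, 2322, 2596, 2870, 137, 411, 685, 959

Selection 1: 2048
Selection 2: 2048 + 274 = 2322
Selection 3: 2322 + 274 = 2596
Selection 4: 2596 + 274 = 2870
Selection 5: 2870 + 274 = 3144 → 3144 − 3007 = 137
Selection 6: 137 + 274 = 411
Selection 7: 411 + 274 = 685
Selection 8: 685 + 274 = 959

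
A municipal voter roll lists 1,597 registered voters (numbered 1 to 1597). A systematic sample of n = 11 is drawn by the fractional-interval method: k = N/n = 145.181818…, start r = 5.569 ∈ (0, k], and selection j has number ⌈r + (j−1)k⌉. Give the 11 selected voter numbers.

j=1: r + 0k = 5.569 → ⌈·⌉ = 6
j=2: r + 1k = 150.750818… → ⌈·⌉ = 151
j=3: r + 2k = 295.932636… → ⌈·⌉ = 296
j=4: r + 3k = 441.114454… → ⌈·⌉ = 442
j=5: r + 4k = 586.296272… → ⌈·⌉ = 587
j=6: r + 5k = 731.478090… → ⌈·⌉ = 732
j=7: r + 6k = 876.659909… → ⌈·⌉ = 877
j=8: r + 7k = 1021.841727… → ⌈·⌉ = 1022
j=9: r + 8k = 1167.023545… → ⌈·⌉ = 1168
j=10: r + 9k = 1312.205363… → ⌈·⌉ = 1313
j=11: r + 10k = 1457.387181… → ⌈·⌉ = 1458

6, 151, 296, 442, 587, 732, 877, 1022, 1168, 1313, 1458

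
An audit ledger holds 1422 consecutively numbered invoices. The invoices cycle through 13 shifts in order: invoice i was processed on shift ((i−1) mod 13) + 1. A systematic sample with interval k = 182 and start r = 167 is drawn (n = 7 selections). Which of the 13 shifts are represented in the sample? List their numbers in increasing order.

11

Consecutive selections differ by k = 182, so their shift numbers differ by 182 mod 13 = 0.
gcd(182, 13) = 13, so the sample visits 13/13 = 1 distinct residues mod 13.
Start 167 is shift 11; the shifts hit are 11.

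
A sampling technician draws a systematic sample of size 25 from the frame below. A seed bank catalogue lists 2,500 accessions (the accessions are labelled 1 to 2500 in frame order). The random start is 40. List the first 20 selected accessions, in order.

40, 140, 240, 340, 440, 540, 640, 740, 840, 940, 1040, 1140, 1240, 1340, 1440, 1540, 1640, 1740, 1840, 1940

k = N/n = 2500/25 = 100
accession 1: 40
accession 2: 40 + 100 = 140
accession 3: 140 + 100 = 240
accession 4: 240 + 100 = 340
accession 5: 340 + 100 = 440
accession 6: 440 + 100 = 540
accession 7: 540 + 100 = 640
accession 8: 640 + 100 = 740
accession 9: 740 + 100 = 840
accession 10: 840 + 100 = 940
accession 11: 940 + 100 = 1040
accession 12: 1040 + 100 = 1140
accession 13: 1140 + 100 = 1240
accession 14: 1240 + 100 = 1340
accession 15: 1340 + 100 = 1440
accession 16: 1440 + 100 = 1540
accession 17: 1540 + 100 = 1640
accession 18: 1640 + 100 = 1740
accession 19: 1740 + 100 = 1840
accession 20: 1840 + 100 = 1940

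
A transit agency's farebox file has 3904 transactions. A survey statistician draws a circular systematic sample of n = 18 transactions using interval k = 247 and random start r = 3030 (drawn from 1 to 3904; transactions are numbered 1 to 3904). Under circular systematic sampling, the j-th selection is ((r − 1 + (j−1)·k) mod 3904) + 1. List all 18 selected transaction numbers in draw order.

Selection 1: 3030
Selection 2: 3030 + 247 = 3277
Selection 3: 3277 + 247 = 3524
Selection 4: 3524 + 247 = 3771
Selection 5: 3771 + 247 = 4018 → 4018 − 3904 = 114
Selection 6: 114 + 247 = 361
Selection 7: 361 + 247 = 608
Selection 8: 608 + 247 = 855
Selection 9: 855 + 247 = 1102
Selection 10: 1102 + 247 = 1349
Selection 11: 1349 + 247 = 1596
Selection 12: 1596 + 247 = 1843
Selection 13: 1843 + 247 = 2090
Selection 14: 2090 + 247 = 2337
Selection 15: 2337 + 247 = 2584
Selection 16: 2584 + 247 = 2831
Selection 17: 2831 + 247 = 3078
Selection 18: 3078 + 247 = 3325

3030, 3277, 3524, 3771, 114, 361, 608, 855, 1102, 1349, 1596, 1843, 2090, 2337, 2584, 2831, 3078, 3325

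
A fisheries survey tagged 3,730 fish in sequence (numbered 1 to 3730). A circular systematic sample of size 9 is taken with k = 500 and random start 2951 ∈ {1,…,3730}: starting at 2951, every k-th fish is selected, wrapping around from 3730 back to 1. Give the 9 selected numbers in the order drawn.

Selection 1: 2951
Selection 2: 2951 + 500 = 3451
Selection 3: 3451 + 500 = 3951 → 3951 − 3730 = 221
Selection 4: 221 + 500 = 721
Selection 5: 721 + 500 = 1221
Selection 6: 1221 + 500 = 1721
Selection 7: 1721 + 500 = 2221
Selection 8: 2221 + 500 = 2721
Selection 9: 2721 + 500 = 3221

2951, 3451, 221, 721, 1221, 1721, 2221, 2721, 3221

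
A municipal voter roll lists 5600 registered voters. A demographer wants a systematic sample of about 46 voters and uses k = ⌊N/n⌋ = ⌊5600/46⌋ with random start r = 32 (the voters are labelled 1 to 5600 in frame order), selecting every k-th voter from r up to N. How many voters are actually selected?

k = ⌊5600/46⌋ = 121
Achieved size = ⌊(5600 − 32)/121⌋ + 1 = ⌊5568/121⌋ + 1 = 46 + 1 = 47
(last selection: 32 + 46×121 = 5598 ≤ 5600; next would be 5719 > 5600)

47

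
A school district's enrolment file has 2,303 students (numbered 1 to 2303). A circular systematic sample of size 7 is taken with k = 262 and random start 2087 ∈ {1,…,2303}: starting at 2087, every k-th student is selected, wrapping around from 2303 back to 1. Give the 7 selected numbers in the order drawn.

Selection 1: 2087
Selection 2: 2087 + 262 = 2349 → 2349 − 2303 = 46
Selection 3: 46 + 262 = 308
Selection 4: 308 + 262 = 570
Selection 5: 570 + 262 = 832
Selection 6: 832 + 262 = 1094
Selection 7: 1094 + 262 = 1356

2087, 46, 308, 570, 832, 1094, 1356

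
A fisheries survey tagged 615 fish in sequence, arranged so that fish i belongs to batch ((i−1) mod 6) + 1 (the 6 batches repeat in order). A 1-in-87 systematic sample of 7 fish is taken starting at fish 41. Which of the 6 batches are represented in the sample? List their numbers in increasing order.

2, 5

Consecutive selections differ by k = 87, so their batch numbers differ by 87 mod 6 = 3.
gcd(87, 6) = 3, so the sample visits 6/3 = 2 distinct residues mod 6.
Start 41 is batch 5; the batches hit are 2, 5.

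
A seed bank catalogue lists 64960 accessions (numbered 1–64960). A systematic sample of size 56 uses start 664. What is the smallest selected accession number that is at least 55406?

56344

k = 64960/56 = 1160
Steps past start: ⌈(55406 − 664)/1160⌉ = ⌈54742/1160⌉ = 48
Selected accession: 664 + 48×1160 = 56344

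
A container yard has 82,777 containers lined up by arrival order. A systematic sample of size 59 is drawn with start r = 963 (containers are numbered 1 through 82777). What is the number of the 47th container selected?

k = 82777/59 = 1403
47th selection = r + (47−1)·k = 963 + 46×1403 = 963 + 64538 = 65501

65501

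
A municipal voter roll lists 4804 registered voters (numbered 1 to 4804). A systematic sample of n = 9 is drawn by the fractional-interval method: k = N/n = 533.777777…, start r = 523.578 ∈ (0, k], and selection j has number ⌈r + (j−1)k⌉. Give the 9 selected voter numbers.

524, 1058, 1592, 2125, 2659, 3193, 3727, 4261, 4794

j=1: r + 0k = 523.578 → ⌈·⌉ = 524
j=2: r + 1k = 1057.355777… → ⌈·⌉ = 1058
j=3: r + 2k = 1591.133555… → ⌈·⌉ = 1592
j=4: r + 3k = 2124.911333… → ⌈·⌉ = 2125
j=5: r + 4k = 2658.689111… → ⌈·⌉ = 2659
j=6: r + 5k = 3192.466888… → ⌈·⌉ = 3193
j=7: r + 6k = 3726.244666… → ⌈·⌉ = 3727
j=8: r + 7k = 4260.022444… → ⌈·⌉ = 4261
j=9: r + 8k = 4793.800222… → ⌈·⌉ = 4794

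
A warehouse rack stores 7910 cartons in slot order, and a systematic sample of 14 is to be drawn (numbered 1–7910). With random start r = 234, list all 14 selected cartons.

k = N/n = 7910/14 = 565
carton 1: 234
carton 2: 234 + 565 = 799
carton 3: 799 + 565 = 1364
carton 4: 1364 + 565 = 1929
carton 5: 1929 + 565 = 2494
carton 6: 2494 + 565 = 3059
carton 7: 3059 + 565 = 3624
carton 8: 3624 + 565 = 4189
carton 9: 4189 + 565 = 4754
carton 10: 4754 + 565 = 5319
carton 11: 5319 + 565 = 5884
carton 12: 5884 + 565 = 6449
carton 13: 6449 + 565 = 7014
carton 14: 7014 + 565 = 7579

234, 799, 1364, 1929, 2494, 3059, 3624, 4189, 4754, 5319, 5884, 6449, 7014, 7579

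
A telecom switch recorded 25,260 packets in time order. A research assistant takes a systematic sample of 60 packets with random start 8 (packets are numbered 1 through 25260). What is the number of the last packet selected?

k = 25260/60 = 421
60th selection = r + (60−1)·k = 8 + 59×421 = 8 + 24839 = 24847

24847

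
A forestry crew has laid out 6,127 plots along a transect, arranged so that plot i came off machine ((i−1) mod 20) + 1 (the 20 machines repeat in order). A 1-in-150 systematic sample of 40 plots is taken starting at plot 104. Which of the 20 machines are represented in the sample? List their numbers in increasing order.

Consecutive selections differ by k = 150, so their machine numbers differ by 150 mod 20 = 10.
gcd(150, 20) = 10, so the sample visits 20/10 = 2 distinct residues mod 20.
Start 104 is machine 4; the machines hit are 4, 14.

4, 14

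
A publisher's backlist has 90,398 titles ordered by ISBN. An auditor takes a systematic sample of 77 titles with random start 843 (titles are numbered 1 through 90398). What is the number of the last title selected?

90067

k = 90398/77 = 1174
77th selection = r + (77−1)·k = 843 + 76×1174 = 843 + 89224 = 90067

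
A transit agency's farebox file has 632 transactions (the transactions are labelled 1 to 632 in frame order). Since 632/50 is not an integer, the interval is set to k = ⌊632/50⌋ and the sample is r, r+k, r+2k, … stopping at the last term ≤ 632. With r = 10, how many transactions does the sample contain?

k = ⌊632/50⌋ = 12
Achieved size = ⌊(632 − 10)/12⌋ + 1 = ⌊622/12⌋ + 1 = 51 + 1 = 52
(last selection: 10 + 51×12 = 622 ≤ 632; next would be 634 > 632)

52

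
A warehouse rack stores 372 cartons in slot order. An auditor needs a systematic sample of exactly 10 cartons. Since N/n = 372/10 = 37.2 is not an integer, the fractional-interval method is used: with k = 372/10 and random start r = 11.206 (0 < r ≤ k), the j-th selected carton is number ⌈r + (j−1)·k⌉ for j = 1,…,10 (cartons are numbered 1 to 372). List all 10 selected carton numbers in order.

j=1: r + 0k = 11.206 → ⌈·⌉ = 12
j=2: r + 1k = 48.406 → ⌈·⌉ = 49
j=3: r + 2k = 85.606 → ⌈·⌉ = 86
j=4: r + 3k = 122.806 → ⌈·⌉ = 123
j=5: r + 4k = 160.006 → ⌈·⌉ = 161
j=6: r + 5k = 197.206 → ⌈·⌉ = 198
j=7: r + 6k = 234.406 → ⌈·⌉ = 235
j=8: r + 7k = 271.606 → ⌈·⌉ = 272
j=9: r + 8k = 308.806 → ⌈·⌉ = 309
j=10: r + 9k = 346.006 → ⌈·⌉ = 347

12, 49, 86, 123, 161, 198, 235, 272, 309, 347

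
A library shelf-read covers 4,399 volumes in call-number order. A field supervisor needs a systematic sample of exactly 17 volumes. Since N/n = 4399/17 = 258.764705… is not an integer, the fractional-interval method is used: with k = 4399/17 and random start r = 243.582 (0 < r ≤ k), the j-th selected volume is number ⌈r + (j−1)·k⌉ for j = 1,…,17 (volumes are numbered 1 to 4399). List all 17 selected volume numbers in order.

j=1: r + 0k = 243.582 → ⌈·⌉ = 244
j=2: r + 1k = 502.346705… → ⌈·⌉ = 503
j=3: r + 2k = 761.111411… → ⌈·⌉ = 762
j=4: r + 3k = 1019.876117… → ⌈·⌉ = 1020
j=5: r + 4k = 1278.640823… → ⌈·⌉ = 1279
j=6: r + 5k = 1537.405529… → ⌈·⌉ = 1538
j=7: r + 6k = 1796.170235… → ⌈·⌉ = 1797
j=8: r + 7k = 2054.934941… → ⌈·⌉ = 2055
j=9: r + 8k = 2313.699647… → ⌈·⌉ = 2314
j=10: r + 9k = 2572.464352… → ⌈·⌉ = 2573
j=11: r + 10k = 2831.229058… → ⌈·⌉ = 2832
j=12: r + 11k = 3089.993764… → ⌈·⌉ = 3090
j=13: r + 12k = 3348.758470… → ⌈·⌉ = 3349
j=14: r + 13k = 3607.523176… → ⌈·⌉ = 3608
j=15: r + 14k = 3866.287882… → ⌈·⌉ = 3867
j=16: r + 15k = 4125.052588… → ⌈·⌉ = 4126
j=17: r + 16k = 4383.817294… → ⌈·⌉ = 4384

244, 503, 762, 1020, 1279, 1538, 1797, 2055, 2314, 2573, 2832, 3090, 3349, 3608, 3867, 4126, 4384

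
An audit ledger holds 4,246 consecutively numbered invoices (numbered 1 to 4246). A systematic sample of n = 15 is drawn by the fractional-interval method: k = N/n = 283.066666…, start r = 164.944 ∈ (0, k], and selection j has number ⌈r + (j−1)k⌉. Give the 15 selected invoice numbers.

165, 449, 732, 1015, 1298, 1581, 1864, 2147, 2430, 2713, 2996, 3279, 3562, 3845, 4128

j=1: r + 0k = 164.944 → ⌈·⌉ = 165
j=2: r + 1k = 448.010666… → ⌈·⌉ = 449
j=3: r + 2k = 731.077333… → ⌈·⌉ = 732
j=4: r + 3k = 1014.144 → ⌈·⌉ = 1015
j=5: r + 4k = 1297.210666… → ⌈·⌉ = 1298
j=6: r + 5k = 1580.277333… → ⌈·⌉ = 1581
j=7: r + 6k = 1863.344 → ⌈·⌉ = 1864
j=8: r + 7k = 2146.410666… → ⌈·⌉ = 2147
j=9: r + 8k = 2429.477333… → ⌈·⌉ = 2430
j=10: r + 9k = 2712.544 → ⌈·⌉ = 2713
j=11: r + 10k = 2995.610666… → ⌈·⌉ = 2996
j=12: r + 11k = 3278.677333… → ⌈·⌉ = 3279
j=13: r + 12k = 3561.744 → ⌈·⌉ = 3562
j=14: r + 13k = 3844.810666… → ⌈·⌉ = 3845
j=15: r + 14k = 4127.877333… → ⌈·⌉ = 4128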